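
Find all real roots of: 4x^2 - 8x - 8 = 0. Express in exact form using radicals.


Using the quadratic formula: x = (-b ± sqrt(b^2 - 4ac)) / (2a)
Here a = 4, b = -8, c = -8
Discriminant = b^2 - 4ac = (-8)^2 - 4(4)(-8) = 64 + 128 = 192
Since discriminant = 192 > 0, there are two real roots.
x = (8 ± 8*sqrt(3)) / 8
Simplifying: x = 1 ± sqrt(3)
Numerically: x ≈ 2.7321 or x ≈ -0.7321

x = 1 + sqrt(3) or x = 1 - sqrt(3)


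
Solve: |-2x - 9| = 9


An absolute value equation |expr| = 9 gives two cases:
Case 1: -2x - 9 = 9
  -2x = 18, so x = -9
Case 2: -2x - 9 = -9
  -2x = 0, so x = 0

x = -9, x = 0


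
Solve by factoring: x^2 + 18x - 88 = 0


We need two numbers that multiply to -88 and add to 18.
Those numbers are -4 and 22 (since (-4) * 22 = -88 and (-4) + 22 = 18).
So x^2 + 18x - 88 = (x - 4)(x + 22) = 0
Setting each factor to zero: x = 4 or x = -22

x = -22, x = 4


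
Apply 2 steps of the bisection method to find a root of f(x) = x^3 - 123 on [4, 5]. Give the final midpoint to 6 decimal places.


f(x) = x^3 - 123
f(4) = -59 < 0
f(5) = 2 > 0

Step 1: midpoint = (4.000000 + 5.000000)/2 = 4.500000
  f(4.500000) = -31.875000
  f(mid) < 0, so root is in [4.500000, 5.000000]

Step 2: midpoint = (4.500000 + 5.000000)/2 = 4.750000
  f(4.750000) = -15.828125
  f(mid) < 0, so root is in [4.750000, 5.000000]

midpoint = 4.750000


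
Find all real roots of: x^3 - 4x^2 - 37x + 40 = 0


Let p(x) = x^3 - 4x^2 - 37x + 40. By the rational root theorem (leading coefficient 1), any rational root is an integer divisor of 40: try ±1, ±2, ... in turn.
Test x = 1: value = 0 ✓, so (x - 1) is a factor.
Synthetic division by (x - 1): bring down 1; 1(1) - 4 = -3; (-3)(1) - 37 = -40; (-40)(1) + 40 = 0 → quotient x^2 - 3x - 40, remainder 0.
Solve the quadratic x^2 - 3x - 40 = 0: discriminant = (-3)^2 - 4(1)(-40) = 9 + 160 = 169.
sqrt(169) = 13, so x = (3 ± 13)/2: x = 8 or x = -5.

x = -5, x = 1, x = 8


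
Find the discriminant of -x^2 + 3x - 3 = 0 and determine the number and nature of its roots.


For ax^2 + bx + c = 0, discriminant D = b^2 - 4ac
Here a = -1, b = 3, c = -3
D = (3)^2 - 4(-1)(-3) = 9 - 12 = -3

D = -3 < 0
The equation has no real roots (2 complex conjugate roots).

Discriminant = -3, no real roots (2 complex conjugate roots)


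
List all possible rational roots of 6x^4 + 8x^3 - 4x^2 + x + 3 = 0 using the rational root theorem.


Rational root theorem: possible roots are ±p/q where:
  p divides the constant term (3): p ∈ {1, 3}
  q divides the leading coefficient (6): q ∈ {1, 2, 3, 6}

All possible rational roots: -3, -3/2, -1, -1/2, -1/3, -1/6, 1/6, 1/3, 1/2, 1, 3/2, 3

-3, -3/2, -1, -1/2, -1/3, -1/6, 1/6, 1/3, 1/2, 1, 3/2, 3


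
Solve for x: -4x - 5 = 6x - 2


Starting with: -4x - 5 = 6x - 2
Move all x terms to left: (-4 - 6)x = -2 + 5
Simplify: -10x = 3
Divide both sides by -10: x = -3/10

x = -3/10


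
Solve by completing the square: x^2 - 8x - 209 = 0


Start: x^2 - 8x - 209 = 0
Move constant: x^2 - 8x = 209
Half of -8 is -4, squared is 16
Add 16 to both sides: x^2 - 8x + 16 = 225
(x - 4)^2 = 225
x - 4 = ±15
x = 4 + 15 = 19 or x = 4 - 15 = -11

x = -11, x = 19


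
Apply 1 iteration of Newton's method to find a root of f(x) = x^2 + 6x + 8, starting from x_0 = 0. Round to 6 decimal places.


Newton's method: x_(n+1) = x_n - f(x_n)/f'(x_n)
f(x) = x^2 + 6x + 8
f'(x) = 2x + 6

Iteration 1:
  f(0.000000) = 8.000000
  f'(0.000000) = 6.000000
  x_1 = 0.000000 - (8.000000)/(6.000000) = -1.333333

x_1 = -1.333333


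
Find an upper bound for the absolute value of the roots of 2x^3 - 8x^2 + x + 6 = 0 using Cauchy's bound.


Cauchy's bound: all roots r satisfy |r| <= 1 + max(|a_i/a_n|) for i = 0,...,n-1
where a_n is the leading coefficient.

Coefficients: [2, -8, 1, 6]
Leading coefficient a_n = 2
Ratios |a_i/a_n|: 4, 1/2, 3
Maximum ratio: 4
Cauchy's bound: |r| <= 1 + 4 = 5

Upper bound = 5


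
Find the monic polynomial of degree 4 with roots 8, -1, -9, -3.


A monic polynomial with roots 8, -1, -9, -3 is:
p(x) = (x - 8)(x + 1)(x + 9)(x + 3)
After multiplying by (x - 8): x - 8
After multiplying by (x + 1): x^2 - 7x - 8
After multiplying by (x + 9): x^3 + 2x^2 - 71x - 72
After multiplying by (x + 3): x^4 + 5x^3 - 65x^2 - 285x - 216

x^4 + 5x^3 - 65x^2 - 285x - 216


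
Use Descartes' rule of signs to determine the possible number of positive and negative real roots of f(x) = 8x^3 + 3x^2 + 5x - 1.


Descartes' rule of signs:

For positive roots, count sign changes in f(x) = 8x^3 + 3x^2 + 5x - 1:
Signs of coefficients: +, +, +, -
Number of sign changes: 1
Possible positive real roots: 1

For negative roots, examine f(-x) = -8x^3 + 3x^2 - 5x - 1:
Signs of coefficients: -, +, -, -
Number of sign changes: 2
Possible negative real roots: 2, 0

Positive roots: 1; Negative roots: 2 or 0


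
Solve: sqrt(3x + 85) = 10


Square both sides: 3x + 85 = 10^2 = 100
3x = 100 - 85 = 15
x = 5
Check: sqrt(3*5 + 85) = sqrt(100) = 10 ✓

x = 5


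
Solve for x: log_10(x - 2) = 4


Convert to exponential form: x - 2 = 10^4 = 10000
x = 10000 + 2 = 10002
Check: log_10(10002 - 2) = log_10(10000) = log_10(10000) = 4 ✓

x = 10002


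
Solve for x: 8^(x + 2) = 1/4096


Express both sides with the same base.
1/4096 = 8^(-4)
Since the bases match, equate exponents: x + 2 = -4
So x = -4 - (2) = -6

x = -6


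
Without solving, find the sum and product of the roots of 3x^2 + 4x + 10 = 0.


By Vieta's formulas for ax^2 + bx + c = 0:
  Sum of roots = -b/a
  Product of roots = c/a

Here a = 3, b = 4, c = 10
Sum = -(4)/3 = -4/3
Product = 10/3 = 10/3

Sum = -4/3, Product = 10/3


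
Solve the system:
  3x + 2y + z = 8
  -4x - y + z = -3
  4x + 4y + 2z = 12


Using Cramer's rule. Expand each determinant along the first row.
D  = 3*[(-1)*2 - 1*4] - 2*[(-4)*2 - 1*4] + 1*[(-4)*4 - (-1)*4]
  = 3*(-6) - 2*(-12) + 1*(-12) = -6
Dx = 8*[(-1)*2 - 1*4] - 2*[(-3)*2 - 1*12] + 1*[(-3)*4 - (-1)*12]
  = 8*(-6) - 2*(-18) + 1*(0) = -12
Dy = 3*[(-3)*2 - 1*12] - 8*[(-4)*2 - 1*4] + 1*[(-4)*12 - (-3)*4]
  = 3*(-18) - 8*(-12) + 1*(-36) = 6
Dz = 3*[(-1)*12 - (-3)*4] - 2*[(-4)*12 - (-3)*4] + 8*[(-4)*4 - (-1)*4]
  = 3*(0) - 2*(-36) + 8*(-12) = -24
x = Dx/D = -12/-6 = 2, y = Dy/D = 6/-6 = -1, z = Dz/D = -24/-6 = 4
Check eq1: (3)(2) + (2)(-1) + (1)(4) = 8 = 8 ✓
Check eq2: (-4)(2) + (-1)(-1) + (1)(4) = -3 = -3 ✓
Check eq3: (4)(2) + (4)(-1) + (2)(4) = 12 = 12 ✓

x = 2, y = -1, z = 4


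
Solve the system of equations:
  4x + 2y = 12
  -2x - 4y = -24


Using Cramer's rule:
Determinant D = (4)(-4) - (-2)(2) = -16 + 4 = -12
Dx = (12)(-4) - (-24)(2) = -48 + 48 = 0
Dy = (4)(-24) - (-2)(12) = -96 + 24 = -72
x = Dx/D = 0/-12 = 0
y = Dy/D = -72/-12 = 6

x = 0, y = 6


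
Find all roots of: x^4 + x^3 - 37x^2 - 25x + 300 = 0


Let p(x) = x^4 + x^3 - 37x^2 - 25x + 300. By the rational root theorem (leading coefficient 1), any rational root is an integer divisor of 300: try ±1, ±2, ... in turn.
Test x = 1: value = 240 ≠ 0.
Test x = -1: value = 288 ≠ 0.
Test x = 2: value = 126 ≠ 0.
Test x = -2: value = 210 ≠ 0.
Test x = 3: value = 0 ✓, so (x - 3) is a factor.
Synthetic division by (x - 3): bring down 1; 1(3) + 1 = 4; 4(3) - 37 = -25; (-25)(3) - 25 = -100; (-100)(3) + 300 = 0 → quotient x^3 + 4x^2 - 25x - 100, remainder 0.
Continue with the quotient x^3 + 4x^2 - 25x - 100 (candidates must divide 100).
Test x = 4: value = -72 ≠ 0.
Test x = -4: value = 0 ✓, so (x + 4) is a factor.
Synthetic division by (x + 4): bring down 1; 1(-4) + 4 = 0; 0(-4) - 25 = -25; (-25)(-4) - 100 = 0 → quotient x^2 - 25, remainder 0.
Solve the quadratic x^2 - 25 = 0: discriminant = 0^2 - 4(1)(-25) = 0 + 100 = 100.
sqrt(100) = 10, so x = (0 ± 10)/2: x = 5 or x = -5.
Collecting all roots found:

x = -5, x = -4, x = 3, x = 5


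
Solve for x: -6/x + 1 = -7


Subtract 1 from both sides: -6/x = -8
Multiply both sides by x: -6 = -8 * x
Divide by -8: x = 3/4

x = 3/4


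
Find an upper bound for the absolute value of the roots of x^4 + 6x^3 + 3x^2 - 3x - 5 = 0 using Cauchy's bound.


Cauchy's bound: all roots r satisfy |r| <= 1 + max(|a_i/a_n|) for i = 0,...,n-1
where a_n is the leading coefficient.

Coefficients: [1, 6, 3, -3, -5]
Leading coefficient a_n = 1
Ratios |a_i/a_n|: 6, 3, 3, 5
Maximum ratio: 6
Cauchy's bound: |r| <= 1 + 6 = 7

Upper bound = 7


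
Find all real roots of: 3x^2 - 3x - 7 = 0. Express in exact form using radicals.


Using the quadratic formula: x = (-b ± sqrt(b^2 - 4ac)) / (2a)
Here a = 3, b = -3, c = -7
Discriminant = b^2 - 4ac = (-3)^2 - 4(3)(-7) = 9 + 84 = 93
Since discriminant = 93 > 0, there are two real roots.
x = (3 ± sqrt(93)) / 6
Numerically: x ≈ 2.1073 or x ≈ -1.1073

x = (3 + sqrt(93)) / 6 or x = (3 - sqrt(93)) / 6


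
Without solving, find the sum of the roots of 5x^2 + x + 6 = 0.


By Vieta's formulas for ax^2 + bx + c = 0:
  Sum of roots = -b/a
  Product of roots = c/a

Here a = 5, b = 1, c = 6
Sum = -(1)/5 = -1/5
Product = 6/5 = 6/5

Sum = -1/5


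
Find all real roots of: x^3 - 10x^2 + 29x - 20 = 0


Let p(x) = x^3 - 10x^2 + 29x - 20. By the rational root theorem (leading coefficient 1), any rational root is an integer divisor of 20: try ±1, ±2, ... in turn.
Test x = 1: value = 0 ✓, so (x - 1) is a factor.
Synthetic division by (x - 1): bring down 1; 1(1) - 10 = -9; (-9)(1) + 29 = 20; 20(1) - 20 = 0 → quotient x^2 - 9x + 20, remainder 0.
Solve the quadratic x^2 - 9x + 20 = 0: discriminant = (-9)^2 - 4(1)(20) = 81 - 80 = 1.
sqrt(1) = 1, so x = (9 ± 1)/2: x = 5 or x = 4.

x = 1, x = 4, x = 5


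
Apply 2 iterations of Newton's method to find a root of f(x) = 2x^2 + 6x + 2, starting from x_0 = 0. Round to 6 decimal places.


Newton's method: x_(n+1) = x_n - f(x_n)/f'(x_n)
f(x) = 2x^2 + 6x + 2
f'(x) = 4x + 6

Iteration 1:
  f(0.000000) = 2.000000
  f'(0.000000) = 6.000000
  x_1 = 0.000000 - (2.000000)/(6.000000) = -0.333333

Iteration 2:
  f(-0.333333) = 0.222222
  f'(-0.333333) = 4.666667
  x_2 = -0.333333 - (0.222222)/(4.666667) = -0.380952

x_2 = -0.380952


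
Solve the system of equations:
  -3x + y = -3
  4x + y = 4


Using Cramer's rule:
Determinant D = (-3)(1) - (4)(1) = -3 - 4 = -7
Dx = (-3)(1) - (4)(1) = -3 - 4 = -7
Dy = (-3)(4) - (4)(-3) = -12 + 12 = 0
x = Dx/D = -7/-7 = 1
y = Dy/D = 0/-7 = 0

x = 1, y = 0


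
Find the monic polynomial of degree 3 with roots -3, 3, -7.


A monic polynomial with roots -3, 3, -7 is:
p(x) = (x + 3)(x - 3)(x + 7)
After multiplying by (x + 3): x + 3
After multiplying by (x - 3): x^2 - 9
After multiplying by (x + 7): x^3 + 7x^2 - 9x - 63

x^3 + 7x^2 - 9x - 63


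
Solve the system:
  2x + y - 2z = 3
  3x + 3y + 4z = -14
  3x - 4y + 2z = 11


Using Cramer's rule. Expand each determinant along the first row.
D  = 2*[3*2 - 4*(-4)] - 1*[3*2 - 4*3] + (-2)*[3*(-4) - 3*3]
  = 2*(22) - 1*(-6) + (-2)*(-21) = 92
Dx = 3*[3*2 - 4*(-4)] - 1*[(-14)*2 - 4*11] + (-2)*[(-14)*(-4) - 3*11]
  = 3*(22) - 1*(-72) + (-2)*(23) = 92
Dy = 2*[(-14)*2 - 4*11] - 3*[3*2 - 4*3] + (-2)*[3*11 - (-14)*3]
  = 2*(-72) - 3*(-6) + (-2)*(75) = -276
Dz = 2*[3*11 - (-14)*(-4)] - 1*[3*11 - (-14)*3] + 3*[3*(-4) - 3*3]
  = 2*(-23) - 1*(75) + 3*(-21) = -184
x = Dx/D = 92/92 = 1, y = Dy/D = -276/92 = -3, z = Dz/D = -184/92 = -2
Check eq1: (2)(1) + (1)(-3) + (-2)(-2) = 3 = 3 ✓
Check eq2: (3)(1) + (3)(-3) + (4)(-2) = -14 = -14 ✓
Check eq3: (3)(1) + (-4)(-3) + (2)(-2) = 11 = 11 ✓

x = 1, y = -3, z = -2


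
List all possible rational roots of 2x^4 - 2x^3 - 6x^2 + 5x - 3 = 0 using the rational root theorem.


Rational root theorem: possible roots are ±p/q where:
  p divides the constant term (-3): p ∈ {1, 3}
  q divides the leading coefficient (2): q ∈ {1, 2}

All possible rational roots: -3, -3/2, -1, -1/2, 1/2, 1, 3/2, 3

-3, -3/2, -1, -1/2, 1/2, 1, 3/2, 3


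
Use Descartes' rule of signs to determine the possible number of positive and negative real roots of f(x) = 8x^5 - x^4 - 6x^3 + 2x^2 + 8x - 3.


Descartes' rule of signs:

For positive roots, count sign changes in f(x) = 8x^5 - x^4 - 6x^3 + 2x^2 + 8x - 3:
Signs of coefficients: +, -, -, +, +, -
Number of sign changes: 3
Possible positive real roots: 3, 1

For negative roots, examine f(-x) = -8x^5 - x^4 + 6x^3 + 2x^2 - 8x - 3:
Signs of coefficients: -, -, +, +, -, -
Number of sign changes: 2
Possible negative real roots: 2, 0

Positive roots: 3 or 1; Negative roots: 2 or 0


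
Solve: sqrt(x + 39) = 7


Square both sides: x + 39 = 7^2 = 49
x = 49 - 39 = 10
x = 10
Check: sqrt(1*10 + 39) = sqrt(49) = 7 ✓

x = 10


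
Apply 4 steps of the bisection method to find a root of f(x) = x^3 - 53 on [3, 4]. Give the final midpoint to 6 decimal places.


f(x) = x^3 - 53
f(3) = -26 < 0
f(4) = 11 > 0

Step 1: midpoint = (3.000000 + 4.000000)/2 = 3.500000
  f(3.500000) = -10.125000
  f(mid) < 0, so root is in [3.500000, 4.000000]

Step 2: midpoint = (3.500000 + 4.000000)/2 = 3.750000
  f(3.750000) = -0.265625
  f(mid) < 0, so root is in [3.750000, 4.000000]

Step 3: midpoint = (3.750000 + 4.000000)/2 = 3.875000
  f(3.875000) = 5.185547
  f(mid) > 0, so root is in [3.750000, 3.875000]

Step 4: midpoint = (3.750000 + 3.875000)/2 = 3.812500
  f(3.812500) = 2.415283
  f(mid) > 0, so root is in [3.750000, 3.812500]

midpoint = 3.812500


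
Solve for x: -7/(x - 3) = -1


Multiply both sides by (x - 3): -7 = -1(x - 3)
Distribute: -7 = -x + 3
-x = -7 - 3 = -10
x = 10

x = 10


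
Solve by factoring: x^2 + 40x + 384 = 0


We need two numbers that multiply to 384 and add to 40.
Those numbers are 24 and 16 (since 24 * 16 = 384 and 24 + 16 = 40).
So x^2 + 40x + 384 = (x + 24)(x + 16) = 0
Setting each factor to zero: x = -24 or x = -16

x = -24, x = -16


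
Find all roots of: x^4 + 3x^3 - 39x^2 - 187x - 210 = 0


Let p(x) = x^4 + 3x^3 - 39x^2 - 187x - 210. By the rational root theorem (leading coefficient 1), any rational root is an integer divisor of 210: try ±1, ±2, ... in turn.
Test x = 1: value = -432 ≠ 0.
Test x = -1: value = -64 ≠ 0.
Test x = 2: value = -700 ≠ 0.
Test x = -2: value = 0 ✓, so (x + 2) is a factor.
Synthetic division by (x + 2): bring down 1; 1(-2) + 3 = 1; 1(-2) - 39 = -41; (-41)(-2) - 187 = -105; (-105)(-2) - 210 = 0 → quotient x^3 + x^2 - 41x - 105, remainder 0.
Continue with the quotient x^3 + x^2 - 41x - 105 (candidates must divide 105).
Test x = 3: value = -192 ≠ 0.
Test x = -3: value = 0 ✓, so (x + 3) is a factor.
Synthetic division by (x + 3): bring down 1; 1(-3) + 1 = -2; (-2)(-3) - 41 = -35; (-35)(-3) - 105 = 0 → quotient x^2 - 2x - 35, remainder 0.
Solve the quadratic x^2 - 2x - 35 = 0: discriminant = (-2)^2 - 4(1)(-35) = 4 + 140 = 144.
sqrt(144) = 12, so x = (2 ± 12)/2: x = 7 or x = -5.
Collecting all roots found:

x = -5, x = -3, x = -2, x = 7


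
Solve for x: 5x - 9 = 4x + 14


Starting with: 5x - 9 = 4x + 14
Move all x terms to left: (5 - 4)x = 14 + 9
Simplify: x = 23
Divide both sides by 1: x = 23

x = 23


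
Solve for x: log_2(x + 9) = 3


Convert to exponential form: x + 9 = 2^3 = 8
x = 8 - 9 = -1
Check: log_2(-1 + 9) = log_2(8) = log_2(8) = 3 ✓

x = -1


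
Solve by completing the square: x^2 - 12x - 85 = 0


Start: x^2 - 12x - 85 = 0
Move constant: x^2 - 12x = 85
Half of -12 is -6, squared is 36
Add 36 to both sides: x^2 - 12x + 36 = 121
(x - 6)^2 = 121
x - 6 = ±11
x = 6 + 11 = 17 or x = 6 - 11 = -5

x = -5, x = 17


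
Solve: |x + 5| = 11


An absolute value equation |expr| = 11 gives two cases:
Case 1: x + 5 = 11
  x = 6, so x = 6
Case 2: x + 5 = -11
  x = -16, so x = -16

x = -16, x = 6


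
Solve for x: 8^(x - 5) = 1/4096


Express both sides with the same base.
1/4096 = 8^(-4)
Since the bases match, equate exponents: x - 5 = -4
So x = -4 - (-5) = 1

x = 1


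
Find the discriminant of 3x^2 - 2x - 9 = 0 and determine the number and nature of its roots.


For ax^2 + bx + c = 0, discriminant D = b^2 - 4ac
Here a = 3, b = -2, c = -9
D = (-2)^2 - 4(3)(-9) = 4 + 108 = 112

D = 112 > 0 but not a perfect square
The equation has 2 distinct real irrational roots.

Discriminant = 112, 2 distinct real irrational roots


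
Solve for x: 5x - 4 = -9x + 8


Starting with: 5x - 4 = -9x + 8
Move all x terms to left: (5 + 9)x = 8 + 4
Simplify: 14x = 12
Divide both sides by 14: x = 6/7

x = 6/7


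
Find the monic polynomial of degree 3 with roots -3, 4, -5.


A monic polynomial with roots -3, 4, -5 is:
p(x) = (x + 3)(x - 4)(x + 5)
After multiplying by (x + 3): x + 3
After multiplying by (x - 4): x^2 - x - 12
After multiplying by (x + 5): x^3 + 4x^2 - 17x - 60

x^3 + 4x^2 - 17x - 60


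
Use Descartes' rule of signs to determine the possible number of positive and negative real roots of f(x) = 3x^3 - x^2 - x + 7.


Descartes' rule of signs:

For positive roots, count sign changes in f(x) = 3x^3 - x^2 - x + 7:
Signs of coefficients: +, -, -, +
Number of sign changes: 2
Possible positive real roots: 2, 0

For negative roots, examine f(-x) = -3x^3 - x^2 + x + 7:
Signs of coefficients: -, -, +, +
Number of sign changes: 1
Possible negative real roots: 1

Positive roots: 2 or 0; Negative roots: 1


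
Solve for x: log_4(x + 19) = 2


Convert to exponential form: x + 19 = 4^2 = 16
x = 16 - 19 = -3
Check: log_4(-3 + 19) = log_4(16) = log_4(16) = 2 ✓

x = -3


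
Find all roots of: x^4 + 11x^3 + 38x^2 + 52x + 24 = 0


Let p(x) = x^4 + 11x^3 + 38x^2 + 52x + 24. By the rational root theorem (leading coefficient 1), any rational root is an integer divisor of 24: try ±1, ±2, ... in turn.
Test x = 1: value = 126 ≠ 0.
Test x = -1: value = 0 ✓, so (x + 1) is a factor.
Synthetic division by (x + 1): bring down 1; 1(-1) + 11 = 10; 10(-1) + 38 = 28; 28(-1) + 52 = 24; 24(-1) + 24 = 0 → quotient x^3 + 10x^2 + 28x + 24, remainder 0.
Continue with the quotient x^3 + 10x^2 + 28x + 24 (candidates must divide 24; re-test x = -1 first in case it repeats).
Test x = -1: value = 5 ≠ 0.
Test x = 2: value = 128 ≠ 0.
Test x = -2: value = 0 ✓, so (x + 2) is a factor.
Synthetic division by (x + 2): bring down 1; 1(-2) + 10 = 8; 8(-2) + 28 = 12; 12(-2) + 24 = 0 → quotient x^2 + 8x + 12, remainder 0.
Solve the quadratic x^2 + 8x + 12 = 0: discriminant = 8^2 - 4(1)(12) = 64 - 48 = 16.
sqrt(16) = 4, so x = (-8 ± 4)/2: x = -2 or x = -6.
Collecting all roots found:

x = -6, x = -2 (multiplicity 2), x = -1


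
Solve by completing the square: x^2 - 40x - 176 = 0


Start: x^2 - 40x - 176 = 0
Move constant: x^2 - 40x = 176
Half of -40 is -20, squared is 400
Add 400 to both sides: x^2 - 40x + 400 = 576
(x - 20)^2 = 576
x - 20 = ±24
x = 20 + 24 = 44 or x = 20 - 24 = -4

x = -4, x = 44


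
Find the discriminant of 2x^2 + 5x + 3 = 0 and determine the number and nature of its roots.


For ax^2 + bx + c = 0, discriminant D = b^2 - 4ac
Here a = 2, b = 5, c = 3
D = (5)^2 - 4(2)(3) = 25 - 24 = 1

D = 1 > 0 and is a perfect square (sqrt = 1)
The equation has 2 distinct real rational roots.

Discriminant = 1, 2 distinct real rational roots


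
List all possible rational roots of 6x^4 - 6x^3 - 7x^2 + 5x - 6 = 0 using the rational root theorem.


Rational root theorem: possible roots are ±p/q where:
  p divides the constant term (-6): p ∈ {1, 2, 3, 6}
  q divides the leading coefficient (6): q ∈ {1, 2, 3, 6}

All possible rational roots: -6, -3, -2, -3/2, -1, -2/3, -1/2, -1/3, -1/6, 1/6, 1/3, 1/2, 2/3, 1, 3/2, 2, 3, 6

-6, -3, -2, -3/2, -1, -2/3, -1/2, -1/3, -1/6, 1/6, 1/3, 1/2, 2/3, 1, 3/2, 2, 3, 6


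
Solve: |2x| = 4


An absolute value equation |expr| = 4 gives two cases:
Case 1: 2x = 4
  2x = 4, so x = 2
Case 2: 2x = -4
  2x = -4, so x = -2

x = -2, x = 2


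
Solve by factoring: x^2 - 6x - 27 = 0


We need two numbers that multiply to -27 and add to -6.
Those numbers are -9 and 3 (since (-9) * 3 = -27 and (-9) + 3 = -6).
So x^2 - 6x - 27 = (x - 9)(x + 3) = 0
Setting each factor to zero: x = 9 or x = -3

x = -3, x = 9


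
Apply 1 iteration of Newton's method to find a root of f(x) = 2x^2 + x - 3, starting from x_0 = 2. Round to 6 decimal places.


Newton's method: x_(n+1) = x_n - f(x_n)/f'(x_n)
f(x) = 2x^2 + x - 3
f'(x) = 4x + 1

Iteration 1:
  f(2.000000) = 7.000000
  f'(2.000000) = 9.000000
  x_1 = 2.000000 - (7.000000)/(9.000000) = 1.222222

x_1 = 1.222222


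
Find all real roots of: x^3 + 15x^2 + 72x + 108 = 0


Let p(x) = x^3 + 15x^2 + 72x + 108. By the rational root theorem (leading coefficient 1), any rational root is an integer divisor of 108: try ±1, ±2, ... in turn.
Test x = 1: value = 196 ≠ 0.
Test x = -1: value = 50 ≠ 0.
Test x = 2: value = 320 ≠ 0.
Test x = -2: value = 16 ≠ 0.
Test x = 3: value = 486 ≠ 0.
Test x = -3: value = 0 ✓, so (x + 3) is a factor.
Synthetic division by (x + 3): bring down 1; 1(-3) + 15 = 12; 12(-3) + 72 = 36; 36(-3) + 108 = 0 → quotient x^2 + 12x + 36, remainder 0.
Solve the quadratic x^2 + 12x + 36 = 0: discriminant = 12^2 - 4(1)(36) = 144 - 144 = 0.
Discriminant = 0, so a double root: x = -12/2 = -6.

x = -6 (multiplicity 2), x = -3


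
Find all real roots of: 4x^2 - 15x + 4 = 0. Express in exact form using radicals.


Using the quadratic formula: x = (-b ± sqrt(b^2 - 4ac)) / (2a)
Here a = 4, b = -15, c = 4
Discriminant = b^2 - 4ac = (-15)^2 - 4(4)(4) = 225 - 64 = 161
Since discriminant = 161 > 0, there are two real roots.
x = (15 ± sqrt(161)) / 8
Numerically: x ≈ 3.4611 or x ≈ 0.2889

x = (15 + sqrt(161)) / 8 or x = (15 - sqrt(161)) / 8


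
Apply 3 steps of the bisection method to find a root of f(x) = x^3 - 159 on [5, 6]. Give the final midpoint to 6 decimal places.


f(x) = x^3 - 159
f(5) = -34 < 0
f(6) = 57 > 0

Step 1: midpoint = (5.000000 + 6.000000)/2 = 5.500000
  f(5.500000) = 7.375000
  f(mid) > 0, so root is in [5.000000, 5.500000]

Step 2: midpoint = (5.000000 + 5.500000)/2 = 5.250000
  f(5.250000) = -14.296875
  f(mid) < 0, so root is in [5.250000, 5.500000]

Step 3: midpoint = (5.250000 + 5.500000)/2 = 5.375000
  f(5.375000) = -3.712891
  f(mid) < 0, so root is in [5.375000, 5.500000]

midpoint = 5.375000


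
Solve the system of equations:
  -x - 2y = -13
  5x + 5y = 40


Using Cramer's rule:
Determinant D = (-1)(5) - (5)(-2) = -5 + 10 = 5
Dx = (-13)(5) - (40)(-2) = -65 + 80 = 15
Dy = (-1)(40) - (5)(-13) = -40 + 65 = 25
x = Dx/D = 15/5 = 3
y = Dy/D = 25/5 = 5

x = 3, y = 5


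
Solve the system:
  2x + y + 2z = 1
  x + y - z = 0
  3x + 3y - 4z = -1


Using Cramer's rule. Expand each determinant along the first row.
D  = 2*[1*(-4) - (-1)*3] - 1*[1*(-4) - (-1)*3] + 2*[1*3 - 1*3]
  = 2*(-1) - 1*(-1) + 2*(0) = -1
Dx = 1*[1*(-4) - (-1)*3] - 1*[0*(-4) - (-1)*(-1)] + 2*[0*3 - 1*(-1)]
  = 1*(-1) - 1*(-1) + 2*(1) = 2
Dy = 2*[0*(-4) - (-1)*(-1)] - 1*[1*(-4) - (-1)*3] + 2*[1*(-1) - 0*3]
  = 2*(-1) - 1*(-1) + 2*(-1) = -3
Dz = 2*[1*(-1) - 0*3] - 1*[1*(-1) - 0*3] + 1*[1*3 - 1*3]
  = 2*(-1) - 1*(-1) + 1*(0) = -1
x = Dx/D = 2/-1 = -2, y = Dy/D = -3/-1 = 3, z = Dz/D = -1/-1 = 1
Check eq1: (2)(-2) + (1)(3) + (2)(1) = 1 = 1 ✓
Check eq2: (1)(-2) + (1)(3) + (-1)(1) = 0 = 0 ✓
Check eq3: (3)(-2) + (3)(3) + (-4)(1) = -1 = -1 ✓

x = -2, y = 3, z = 1


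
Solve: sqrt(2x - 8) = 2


Square both sides: 2x - 8 = 2^2 = 4
2x = 4 + 8 = 12
x = 6
Check: sqrt(2*6 - 8) = sqrt(4) = 2 ✓

x = 6


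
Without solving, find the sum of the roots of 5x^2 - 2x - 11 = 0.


By Vieta's formulas for ax^2 + bx + c = 0:
  Sum of roots = -b/a
  Product of roots = c/a

Here a = 5, b = -2, c = -11
Sum = -(-2)/5 = 2/5
Product = -11/5 = -11/5

Sum = 2/5


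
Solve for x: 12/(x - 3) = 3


Multiply both sides by (x - 3): 12 = 3(x - 3)
Distribute: 12 = 3x - 9
3x = 12 + 9 = 21
x = 7

x = 7


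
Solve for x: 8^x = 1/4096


Express both sides with the same base.
1/4096 = 8^(-4)
Since the bases match: x = -4

x = -4


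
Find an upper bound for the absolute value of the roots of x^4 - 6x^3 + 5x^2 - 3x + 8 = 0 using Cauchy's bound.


Cauchy's bound: all roots r satisfy |r| <= 1 + max(|a_i/a_n|) for i = 0,...,n-1
where a_n is the leading coefficient.

Coefficients: [1, -6, 5, -3, 8]
Leading coefficient a_n = 1
Ratios |a_i/a_n|: 6, 5, 3, 8
Maximum ratio: 8
Cauchy's bound: |r| <= 1 + 8 = 9

Upper bound = 9


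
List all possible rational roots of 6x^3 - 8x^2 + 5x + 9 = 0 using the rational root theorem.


Rational root theorem: possible roots are ±p/q where:
  p divides the constant term (9): p ∈ {1, 3, 9}
  q divides the leading coefficient (6): q ∈ {1, 2, 3, 6}

All possible rational roots: -9, -9/2, -3, -3/2, -1, -1/2, -1/3, -1/6, 1/6, 1/3, 1/2, 1, 3/2, 3, 9/2, 9

-9, -9/2, -3, -3/2, -1, -1/2, -1/3, -1/6, 1/6, 1/3, 1/2, 1, 3/2, 3, 9/2, 9


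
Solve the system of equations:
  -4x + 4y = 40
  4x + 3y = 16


Using Cramer's rule:
Determinant D = (-4)(3) - (4)(4) = -12 - 16 = -28
Dx = (40)(3) - (16)(4) = 120 - 64 = 56
Dy = (-4)(16) - (4)(40) = -64 - 160 = -224
x = Dx/D = 56/-28 = -2
y = Dy/D = -224/-28 = 8

x = -2, y = 8


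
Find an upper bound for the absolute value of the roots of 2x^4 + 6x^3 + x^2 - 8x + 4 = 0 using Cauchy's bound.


Cauchy's bound: all roots r satisfy |r| <= 1 + max(|a_i/a_n|) for i = 0,...,n-1
where a_n is the leading coefficient.

Coefficients: [2, 6, 1, -8, 4]
Leading coefficient a_n = 2
Ratios |a_i/a_n|: 3, 1/2, 4, 2
Maximum ratio: 4
Cauchy's bound: |r| <= 1 + 4 = 5

Upper bound = 5


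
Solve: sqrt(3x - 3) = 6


Square both sides: 3x - 3 = 6^2 = 36
3x = 36 + 3 = 39
x = 13
Check: sqrt(3*13 - 3) = sqrt(36) = 6 ✓

x = 13


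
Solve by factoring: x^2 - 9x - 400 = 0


We need two numbers that multiply to -400 and add to -9.
Those numbers are 16 and -25 (since 16 * (-25) = -400 and 16 + (-25) = -9).
So x^2 - 9x - 400 = (x + 16)(x - 25) = 0
Setting each factor to zero: x = -16 or x = 25

x = -16, x = 25


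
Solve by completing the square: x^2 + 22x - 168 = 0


Start: x^2 + 22x - 168 = 0
Move constant: x^2 + 22x = 168
Half of 22 is 11, squared is 121
Add 121 to both sides: x^2 + 22x + 121 = 289
(x + 11)^2 = 289
x + 11 = ±17
x = -11 + 17 = 6 or x = -11 - 17 = -28

x = -28, x = 6


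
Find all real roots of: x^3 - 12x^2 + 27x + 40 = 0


Let p(x) = x^3 - 12x^2 + 27x + 40. By the rational root theorem (leading coefficient 1), any rational root is an integer divisor of 40: try ±1, ±2, ... in turn.
Test x = 1: value = 56 ≠ 0.
Test x = -1: value = 0 ✓, so (x + 1) is a factor.
Synthetic division by (x + 1): bring down 1; 1(-1) - 12 = -13; (-13)(-1) + 27 = 40; 40(-1) + 40 = 0 → quotient x^2 - 13x + 40, remainder 0.
Solve the quadratic x^2 - 13x + 40 = 0: discriminant = (-13)^2 - 4(1)(40) = 169 - 160 = 9.
sqrt(9) = 3, so x = (13 ± 3)/2: x = 8 or x = 5.

x = -1, x = 5, x = 8


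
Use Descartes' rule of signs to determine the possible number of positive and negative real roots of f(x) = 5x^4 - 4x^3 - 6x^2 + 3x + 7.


Descartes' rule of signs:

For positive roots, count sign changes in f(x) = 5x^4 - 4x^3 - 6x^2 + 3x + 7:
Signs of coefficients: +, -, -, +, +
Number of sign changes: 2
Possible positive real roots: 2, 0

For negative roots, examine f(-x) = 5x^4 + 4x^3 - 6x^2 - 3x + 7:
Signs of coefficients: +, +, -, -, +
Number of sign changes: 2
Possible negative real roots: 2, 0

Positive roots: 2 or 0; Negative roots: 2 or 0


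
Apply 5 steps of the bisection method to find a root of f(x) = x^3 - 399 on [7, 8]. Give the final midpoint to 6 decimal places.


f(x) = x^3 - 399
f(7) = -56 < 0
f(8) = 113 > 0

Step 1: midpoint = (7.000000 + 8.000000)/2 = 7.500000
  f(7.500000) = 22.875000
  f(mid) > 0, so root is in [7.000000, 7.500000]

Step 2: midpoint = (7.000000 + 7.500000)/2 = 7.250000
  f(7.250000) = -17.921875
  f(mid) < 0, so root is in [7.250000, 7.500000]

Step 3: midpoint = (7.250000 + 7.500000)/2 = 7.375000
  f(7.375000) = 2.130859
  f(mid) > 0, so root is in [7.250000, 7.375000]

Step 4: midpoint = (7.250000 + 7.375000)/2 = 7.312500
  f(7.312500) = -7.981201
  f(mid) < 0, so root is in [7.312500, 7.375000]

Step 5: midpoint = (7.312500 + 7.375000)/2 = 7.343750
  f(7.343750) = -2.946686
  f(mid) < 0, so root is in [7.343750, 7.375000]

midpoint = 7.343750


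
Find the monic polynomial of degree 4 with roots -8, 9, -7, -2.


A monic polynomial with roots -8, 9, -7, -2 is:
p(x) = (x + 8)(x - 9)(x + 7)(x + 2)
After multiplying by (x + 8): x + 8
After multiplying by (x - 9): x^2 - x - 72
After multiplying by (x + 7): x^3 + 6x^2 - 79x - 504
After multiplying by (x + 2): x^4 + 8x^3 - 67x^2 - 662x - 1008

x^4 + 8x^3 - 67x^2 - 662x - 1008


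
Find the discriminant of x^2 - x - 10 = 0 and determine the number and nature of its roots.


For ax^2 + bx + c = 0, discriminant D = b^2 - 4ac
Here a = 1, b = -1, c = -10
D = (-1)^2 - 4(1)(-10) = 1 + 40 = 41

D = 41 > 0 but not a perfect square
The equation has 2 distinct real irrational roots.

Discriminant = 41, 2 distinct real irrational roots


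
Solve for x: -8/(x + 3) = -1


Multiply both sides by (x + 3): -8 = -1(x + 3)
Distribute: -8 = -x - 3
-x = -8 + 3 = -5
x = 5

x = 5


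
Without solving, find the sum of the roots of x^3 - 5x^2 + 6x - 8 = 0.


By Vieta's formulas for x^3 + bx^2 + cx + d = 0:
  r1 + r2 + r3 = -b/a = 5
  r1*r2 + r1*r3 + r2*r3 = c/a = 6
  r1*r2*r3 = -d/a = 8


Sum = 5


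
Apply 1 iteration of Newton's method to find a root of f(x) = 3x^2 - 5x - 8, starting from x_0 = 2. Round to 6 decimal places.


Newton's method: x_(n+1) = x_n - f(x_n)/f'(x_n)
f(x) = 3x^2 - 5x - 8
f'(x) = 6x - 5

Iteration 1:
  f(2.000000) = -6.000000
  f'(2.000000) = 7.000000
  x_1 = 2.000000 - (-6.000000)/(7.000000) = 2.857143

x_1 = 2.857143


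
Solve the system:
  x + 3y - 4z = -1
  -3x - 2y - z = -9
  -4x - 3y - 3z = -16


Using Cramer's rule. Expand each determinant along the first row.
D  = 1*[(-2)*(-3) - (-1)*(-3)] - 3*[(-3)*(-3) - (-1)*(-4)] + (-4)*[(-3)*(-3) - (-2)*(-4)]
  = 1*(3) - 3*(5) + (-4)*(1) = -16
Dx = (-1)*[(-2)*(-3) - (-1)*(-3)] - 3*[(-9)*(-3) - (-1)*(-16)] + (-4)*[(-9)*(-3) - (-2)*(-16)]
  = (-1)*(3) - 3*(11) + (-4)*(-5) = -16
Dy = 1*[(-9)*(-3) - (-1)*(-16)] - (-1)*[(-3)*(-3) - (-1)*(-4)] + (-4)*[(-3)*(-16) - (-9)*(-4)]
  = 1*(11) - (-1)*(5) + (-4)*(12) = -32
Dz = 1*[(-2)*(-16) - (-9)*(-3)] - 3*[(-3)*(-16) - (-9)*(-4)] + (-1)*[(-3)*(-3) - (-2)*(-4)]
  = 1*(5) - 3*(12) + (-1)*(1) = -32
x = Dx/D = -16/-16 = 1, y = Dy/D = -32/-16 = 2, z = Dz/D = -32/-16 = 2
Check eq1: (1)(1) + (3)(2) + (-4)(2) = -1 = -1 ✓
Check eq2: (-3)(1) + (-2)(2) + (-1)(2) = -9 = -9 ✓
Check eq3: (-4)(1) + (-3)(2) + (-3)(2) = -16 = -16 ✓

x = 1, y = 2, z = 2


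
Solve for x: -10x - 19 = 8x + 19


Starting with: -10x - 19 = 8x + 19
Move all x terms to left: (-10 - 8)x = 19 + 19
Simplify: -18x = 38
Divide both sides by -18: x = -19/9

x = -19/9


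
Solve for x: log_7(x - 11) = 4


Convert to exponential form: x - 11 = 7^4 = 2401
x = 2401 + 11 = 2412
Check: log_7(2412 - 11) = log_7(2401) = log_7(2401) = 4 ✓

x = 2412


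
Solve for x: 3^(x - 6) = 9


Express both sides with the same base.
9 = 3^2
Since the bases match, equate exponents: x - 6 = 2
So x = 2 - (-6) = 8

x = 8


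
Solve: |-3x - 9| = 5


An absolute value equation |expr| = 5 gives two cases:
Case 1: -3x - 9 = 5
  -3x = 14, so x = -14/3
Case 2: -3x - 9 = -5
  -3x = 4, so x = -4/3

x = -14/3, x = -4/3


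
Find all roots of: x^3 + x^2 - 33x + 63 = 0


Let p(x) = x^3 + x^2 - 33x + 63. By the rational root theorem (leading coefficient 1), any rational root is an integer divisor of 63: try ±1, ±2, ... in turn.
Test x = 1: value = 32 ≠ 0.
Test x = -1: value = 96 ≠ 0.
Test x = 3: value = 0 ✓, so (x - 3) is a factor.
Synthetic division by (x - 3): bring down 1; 1(3) + 1 = 4; 4(3) - 33 = -21; (-21)(3) + 63 = 0 → quotient x^2 + 4x - 21, remainder 0.
Solve the quadratic x^2 + 4x - 21 = 0: discriminant = 4^2 - 4(1)(-21) = 16 + 84 = 100.
sqrt(100) = 10, so x = (-4 ± 10)/2: x = 3 or x = -7.
Collecting all roots found:

x = -7, x = 3 (multiplicity 2)


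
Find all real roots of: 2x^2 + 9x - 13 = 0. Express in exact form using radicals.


Using the quadratic formula: x = (-b ± sqrt(b^2 - 4ac)) / (2a)
Here a = 2, b = 9, c = -13
Discriminant = b^2 - 4ac = 9^2 - 4(2)(-13) = 81 + 104 = 185
Since discriminant = 185 > 0, there are two real roots.
x = (-9 ± sqrt(185)) / 4
Numerically: x ≈ 1.1504 or x ≈ -5.6504

x = (-9 + sqrt(185)) / 4 or x = (-9 - sqrt(185)) / 4


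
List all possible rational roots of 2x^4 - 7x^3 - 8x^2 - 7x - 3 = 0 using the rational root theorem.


Rational root theorem: possible roots are ±p/q where:
  p divides the constant term (-3): p ∈ {1, 3}
  q divides the leading coefficient (2): q ∈ {1, 2}

All possible rational roots: -3, -3/2, -1, -1/2, 1/2, 1, 3/2, 3

-3, -3/2, -1, -1/2, 1/2, 1, 3/2, 3


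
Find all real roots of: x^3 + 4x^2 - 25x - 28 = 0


Let p(x) = x^3 + 4x^2 - 25x - 28. By the rational root theorem (leading coefficient 1), any rational root is an integer divisor of 28: try ±1, ±2, ... in turn.
Test x = 1: value = -48 ≠ 0.
Test x = -1: value = 0 ✓, so (x + 1) is a factor.
Synthetic division by (x + 1): bring down 1; 1(-1) + 4 = 3; 3(-1) - 25 = -28; (-28)(-1) - 28 = 0 → quotient x^2 + 3x - 28, remainder 0.
Solve the quadratic x^2 + 3x - 28 = 0: discriminant = 3^2 - 4(1)(-28) = 9 + 112 = 121.
sqrt(121) = 11, so x = (-3 ± 11)/2: x = 4 or x = -7.

x = -7, x = -1, x = 4


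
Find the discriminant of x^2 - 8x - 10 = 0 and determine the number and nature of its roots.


For ax^2 + bx + c = 0, discriminant D = b^2 - 4ac
Here a = 1, b = -8, c = -10
D = (-8)^2 - 4(1)(-10) = 64 + 40 = 104

D = 104 > 0 but not a perfect square
The equation has 2 distinct real irrational roots.

Discriminant = 104, 2 distinct real irrational roots


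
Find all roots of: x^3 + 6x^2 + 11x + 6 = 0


Let p(x) = x^3 + 6x^2 + 11x + 6. By the rational root theorem (leading coefficient 1), any rational root is an integer divisor of 6: try ±1, ±2, ... in turn.
Test x = 1: value = 24 ≠ 0.
Test x = -1: value = 0 ✓, so (x + 1) is a factor.
Synthetic division by (x + 1): bring down 1; 1(-1) + 6 = 5; 5(-1) + 11 = 6; 6(-1) + 6 = 0 → quotient x^2 + 5x + 6, remainder 0.
Solve the quadratic x^2 + 5x + 6 = 0: discriminant = 5^2 - 4(1)(6) = 25 - 24 = 1.
sqrt(1) = 1, so x = (-5 ± 1)/2: x = -2 or x = -3.
Collecting all roots found:

x = -3, x = -2, x = -1


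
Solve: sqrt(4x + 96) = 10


Square both sides: 4x + 96 = 10^2 = 100
4x = 100 - 96 = 4
x = 1
Check: sqrt(4*1 + 96) = sqrt(100) = 10 ✓

x = 1


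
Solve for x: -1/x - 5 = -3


Subtract -5 from both sides: -1/x = 2
Multiply both sides by x: -1 = 2 * x
Divide by 2: x = -1/2

x = -1/2


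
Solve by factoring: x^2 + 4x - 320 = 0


We need two numbers that multiply to -320 and add to 4.
Those numbers are 20 and -16 (since 20 * (-16) = -320 and 20 + (-16) = 4).
So x^2 + 4x - 320 = (x + 20)(x - 16) = 0
Setting each factor to zero: x = -20 or x = 16

x = -20, x = 16


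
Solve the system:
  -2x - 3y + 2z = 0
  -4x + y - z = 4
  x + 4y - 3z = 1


Using Cramer's rule. Expand each determinant along the first row.
D  = (-2)*[1*(-3) - (-1)*4] - (-3)*[(-4)*(-3) - (-1)*1] + 2*[(-4)*4 - 1*1]
  = (-2)*(1) - (-3)*(13) + 2*(-17) = 3
Dx = 0*[1*(-3) - (-1)*4] - (-3)*[4*(-3) - (-1)*1] + 2*[4*4 - 1*1]
  = 0*(1) - (-3)*(-11) + 2*(15) = -3
Dy = (-2)*[4*(-3) - (-1)*1] - 0*[(-4)*(-3) - (-1)*1] + 2*[(-4)*1 - 4*1]
  = (-2)*(-11) - 0*(13) + 2*(-8) = 6
Dz = (-2)*[1*1 - 4*4] - (-3)*[(-4)*1 - 4*1] + 0*[(-4)*4 - 1*1]
  = (-2)*(-15) - (-3)*(-8) + 0*(-17) = 6
x = Dx/D = -3/3 = -1, y = Dy/D = 6/3 = 2, z = Dz/D = 6/3 = 2
Check eq1: (-2)(-1) + (-3)(2) + (2)(2) = 0 = 0 ✓
Check eq2: (-4)(-1) + (1)(2) + (-1)(2) = 4 = 4 ✓
Check eq3: (1)(-1) + (4)(2) + (-3)(2) = 1 = 1 ✓

x = -1, y = 2, z = 2


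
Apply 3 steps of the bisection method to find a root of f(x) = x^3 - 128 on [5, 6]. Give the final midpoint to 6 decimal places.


f(x) = x^3 - 128
f(5) = -3 < 0
f(6) = 88 > 0

Step 1: midpoint = (5.000000 + 6.000000)/2 = 5.500000
  f(5.500000) = 38.375000
  f(mid) > 0, so root is in [5.000000, 5.500000]

Step 2: midpoint = (5.000000 + 5.500000)/2 = 5.250000
  f(5.250000) = 16.703125
  f(mid) > 0, so root is in [5.000000, 5.250000]

Step 3: midpoint = (5.000000 + 5.250000)/2 = 5.125000
  f(5.125000) = 6.611328
  f(mid) > 0, so root is in [5.000000, 5.125000]

midpoint = 5.125000


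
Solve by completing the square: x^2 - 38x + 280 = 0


Start: x^2 - 38x + 280 = 0
Move constant: x^2 - 38x = -280
Half of -38 is -19, squared is 361
Add 361 to both sides: x^2 - 38x + 361 = 81
(x - 19)^2 = 81
x - 19 = ±9
x = 19 + 9 = 28 or x = 19 - 9 = 10

x = 10, x = 28


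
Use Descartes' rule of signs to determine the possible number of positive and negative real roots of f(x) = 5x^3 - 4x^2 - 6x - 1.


Descartes' rule of signs:

For positive roots, count sign changes in f(x) = 5x^3 - 4x^2 - 6x - 1:
Signs of coefficients: +, -, -, -
Number of sign changes: 1
Possible positive real roots: 1

For negative roots, examine f(-x) = -5x^3 - 4x^2 + 6x - 1:
Signs of coefficients: -, -, +, -
Number of sign changes: 2
Possible negative real roots: 2, 0

Positive roots: 1; Negative roots: 2 or 0


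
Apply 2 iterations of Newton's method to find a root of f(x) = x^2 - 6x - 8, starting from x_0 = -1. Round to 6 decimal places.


Newton's method: x_(n+1) = x_n - f(x_n)/f'(x_n)
f(x) = x^2 - 6x - 8
f'(x) = 2x - 6

Iteration 1:
  f(-1.000000) = -1.000000
  f'(-1.000000) = -8.000000
  x_1 = -1.000000 - (-1.000000)/(-8.000000) = -1.125000

Iteration 2:
  f(-1.125000) = 0.015625
  f'(-1.125000) = -8.250000
  x_2 = -1.125000 - (0.015625)/(-8.250000) = -1.123106

x_2 = -1.123106


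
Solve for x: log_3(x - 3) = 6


Convert to exponential form: x - 3 = 3^6 = 729
x = 729 + 3 = 732
Check: log_3(732 - 3) = log_3(729) = log_3(729) = 6 ✓

x = 732


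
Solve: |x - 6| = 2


An absolute value equation |expr| = 2 gives two cases:
Case 1: x - 6 = 2
  x = 8, so x = 8
Case 2: x - 6 = -2
  x = 4, so x = 4

x = 4, x = 8


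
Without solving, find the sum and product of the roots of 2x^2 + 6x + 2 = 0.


By Vieta's formulas for ax^2 + bx + c = 0:
  Sum of roots = -b/a
  Product of roots = c/a

Here a = 2, b = 6, c = 2
Sum = -(6)/2 = -3
Product = 2/2 = 1

Sum = -3, Product = 1


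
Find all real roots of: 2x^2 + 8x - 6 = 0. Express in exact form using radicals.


Using the quadratic formula: x = (-b ± sqrt(b^2 - 4ac)) / (2a)
Here a = 2, b = 8, c = -6
Discriminant = b^2 - 4ac = 8^2 - 4(2)(-6) = 64 + 48 = 112
Since discriminant = 112 > 0, there are two real roots.
x = (-8 ± 4*sqrt(7)) / 4
Simplifying: x = -2 ± sqrt(7)
Numerically: x ≈ 0.6458 or x ≈ -4.6458

x = -2 + sqrt(7) or x = -2 - sqrt(7)


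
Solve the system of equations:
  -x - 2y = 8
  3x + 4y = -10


Using Cramer's rule:
Determinant D = (-1)(4) - (3)(-2) = -4 + 6 = 2
Dx = (8)(4) - (-10)(-2) = 32 - 20 = 12
Dy = (-1)(-10) - (3)(8) = 10 - 24 = -14
x = Dx/D = 12/2 = 6
y = Dy/D = -14/2 = -7

x = 6, y = -7


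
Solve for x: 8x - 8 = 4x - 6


Starting with: 8x - 8 = 4x - 6
Move all x terms to left: (8 - 4)x = -6 + 8
Simplify: 4x = 2
Divide both sides by 4: x = 1/2

x = 1/2


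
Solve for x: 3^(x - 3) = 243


Express both sides with the same base.
243 = 3^5
Since the bases match, equate exponents: x - 3 = 5
So x = 5 - (-3) = 8

x = 8


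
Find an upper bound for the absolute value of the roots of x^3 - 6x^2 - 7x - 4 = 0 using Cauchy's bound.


Cauchy's bound: all roots r satisfy |r| <= 1 + max(|a_i/a_n|) for i = 0,...,n-1
where a_n is the leading coefficient.

Coefficients: [1, -6, -7, -4]
Leading coefficient a_n = 1
Ratios |a_i/a_n|: 6, 7, 4
Maximum ratio: 7
Cauchy's bound: |r| <= 1 + 7 = 8

Upper bound = 8


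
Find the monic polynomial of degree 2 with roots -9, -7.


A monic polynomial with roots -9, -7 is:
p(x) = (x + 9)(x + 7)
After multiplying by (x + 9): x + 9
After multiplying by (x + 7): x^2 + 16x + 63

x^2 + 16x + 63


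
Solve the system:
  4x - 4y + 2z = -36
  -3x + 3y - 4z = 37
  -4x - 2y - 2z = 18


Using Cramer's rule. Expand each determinant along the first row.
D  = 4*[3*(-2) - (-4)*(-2)] - (-4)*[(-3)*(-2) - (-4)*(-4)] + 2*[(-3)*(-2) - 3*(-4)]
  = 4*(-14) - (-4)*(-10) + 2*(18) = -60
Dx = (-36)*[3*(-2) - (-4)*(-2)] - (-4)*[37*(-2) - (-4)*18] + 2*[37*(-2) - 3*18]
  = (-36)*(-14) - (-4)*(-2) + 2*(-128) = 240
Dy = 4*[37*(-2) - (-4)*18] - (-36)*[(-3)*(-2) - (-4)*(-4)] + 2*[(-3)*18 - 37*(-4)]
  = 4*(-2) - (-36)*(-10) + 2*(94) = -180
Dz = 4*[3*18 - 37*(-2)] - (-4)*[(-3)*18 - 37*(-4)] + (-36)*[(-3)*(-2) - 3*(-4)]
  = 4*(128) - (-4)*(94) + (-36)*(18) = 240
x = Dx/D = 240/-60 = -4, y = Dy/D = -180/-60 = 3, z = Dz/D = 240/-60 = -4
Check eq1: (4)(-4) + (-4)(3) + (2)(-4) = -36 = -36 ✓
Check eq2: (-3)(-4) + (3)(3) + (-4)(-4) = 37 = 37 ✓
Check eq3: (-4)(-4) + (-2)(3) + (-2)(-4) = 18 = 18 ✓

x = -4, y = 3, z = -4
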